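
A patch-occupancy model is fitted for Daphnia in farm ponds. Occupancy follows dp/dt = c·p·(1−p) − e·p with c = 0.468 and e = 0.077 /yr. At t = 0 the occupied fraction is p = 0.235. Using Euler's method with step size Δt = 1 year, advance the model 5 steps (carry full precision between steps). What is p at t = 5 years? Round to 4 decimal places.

Update rule: p ← p + [c·p·(1−p) − e·p]·Δt with Δt = 1.
t = 1: p = 0.23500 + (+0.06604) = 0.30104
t = 2: p = 0.30104 + (+0.07529) = 0.37633
t = 3: p = 0.37633 + (+0.08087) = 0.45720
t = 4: p = 0.45720 + (+0.08094) = 0.53814
t = 5: p = 0.53814 + (+0.07488) = 0.61302

0.6130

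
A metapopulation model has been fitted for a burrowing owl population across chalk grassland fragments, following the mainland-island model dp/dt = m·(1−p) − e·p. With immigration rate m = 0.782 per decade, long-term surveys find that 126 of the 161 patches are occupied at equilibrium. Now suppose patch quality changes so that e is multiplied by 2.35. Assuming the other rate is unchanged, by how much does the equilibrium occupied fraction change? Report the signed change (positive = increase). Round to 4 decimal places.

Observed p* = 126/161 = 0.78261.
Balance m(1−p*) = e·p* gives e = m(1−p*)/p* = 0.782×0.21739/0.78261 = 0.21722.
New p* = m/(m+e) = 0.78200/(0.78200+0.51047) = 0.60504.
Δp* = 0.60504 − 0.78261 = -0.17757.

-0.1776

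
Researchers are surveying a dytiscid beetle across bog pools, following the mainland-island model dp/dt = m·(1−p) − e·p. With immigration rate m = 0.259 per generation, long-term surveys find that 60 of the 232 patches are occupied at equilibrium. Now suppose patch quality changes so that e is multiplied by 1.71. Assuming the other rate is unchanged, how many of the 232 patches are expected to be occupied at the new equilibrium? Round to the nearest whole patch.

Observed p* = 60/232 = 0.25862.
Balance m(1−p*) = e·p* gives e = m(1−p*)/p* = 0.259×0.74138/0.25862 = 0.74247.
New p* = m/(m+e) = 0.25900/(0.25900+1.26962) = 0.16943.
Expected occupied = 232 × 0.16943 = 39.31 ≈ 39.

39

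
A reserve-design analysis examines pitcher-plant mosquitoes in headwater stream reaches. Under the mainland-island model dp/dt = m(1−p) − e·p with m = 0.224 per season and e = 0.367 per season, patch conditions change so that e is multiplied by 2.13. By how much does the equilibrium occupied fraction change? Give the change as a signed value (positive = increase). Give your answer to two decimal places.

Before: p* = 0.224/(0.224+0.367) = 0.3790.
After: m = 0.224, e = 0.78171; p* = 0.224/1.0057 = 0.2227.
Δp* = 0.2227 − 0.3790 = -0.1563.

-0.16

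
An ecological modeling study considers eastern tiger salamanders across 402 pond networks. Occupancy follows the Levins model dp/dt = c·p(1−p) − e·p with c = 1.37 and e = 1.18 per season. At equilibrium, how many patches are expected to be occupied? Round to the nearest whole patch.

56

p* = 1 − e/c = 1 − 1.18/1.37 = 0.1387.
Expected occupied patches = N × p* = 402 × 0.1387 = 55.75 ≈ 56.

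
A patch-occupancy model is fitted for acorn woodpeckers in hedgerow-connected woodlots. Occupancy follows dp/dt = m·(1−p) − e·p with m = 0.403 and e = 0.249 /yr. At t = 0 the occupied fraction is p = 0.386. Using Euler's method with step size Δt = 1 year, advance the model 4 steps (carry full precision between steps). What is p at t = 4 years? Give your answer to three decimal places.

Update rule: p ← p + [m·(1−p) − e·p]·Δt with Δt = 1.
  1  |  dp/dt·Δt = +0.151328  |  p_1 = 0.537328
  2  |  dp/dt·Δt = +0.052662  |  p_2 = 0.589990
  3  |  dp/dt·Δt = +0.018326  |  p_3 = 0.608317
  4  |  dp/dt·Δt = +0.006378  |  p_4 = 0.614694

0.615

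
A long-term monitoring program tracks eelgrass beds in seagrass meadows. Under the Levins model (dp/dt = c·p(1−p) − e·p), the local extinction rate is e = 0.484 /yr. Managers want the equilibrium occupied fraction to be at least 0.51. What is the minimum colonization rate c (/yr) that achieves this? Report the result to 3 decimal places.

p* = 1 − e/c ≥ 0.51 requires e/c ≤ 0.4900, i.e. c ≥ e/0.4900.
c_min = 0.484/0.4900 = 0.9878.

0.988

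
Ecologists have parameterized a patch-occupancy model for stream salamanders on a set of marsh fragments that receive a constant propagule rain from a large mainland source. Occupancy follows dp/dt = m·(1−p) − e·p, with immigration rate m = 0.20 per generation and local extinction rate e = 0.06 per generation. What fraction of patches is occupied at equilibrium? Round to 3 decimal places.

Setting dp/dt = 0: m − m·p* = e·p*, so m = (m+e)·p*.
p* = m/(m+e) = 0.20/(0.20+0.06) = 0.20/0.2600 = 0.7692.

0.769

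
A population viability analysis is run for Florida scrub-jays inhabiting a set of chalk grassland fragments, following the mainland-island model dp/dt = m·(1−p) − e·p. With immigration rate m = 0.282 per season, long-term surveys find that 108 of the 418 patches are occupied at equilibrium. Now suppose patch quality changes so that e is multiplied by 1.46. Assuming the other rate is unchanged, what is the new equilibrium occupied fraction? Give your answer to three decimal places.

0.193

Observed p* = 108/418 = 0.25837.
Balance m(1−p*) = e·p* gives e = m(1−p*)/p* = 0.282×0.74163/0.25837 = 0.80946.
New p* = m/(m+e) = 0.28200/(0.28200+1.18181) = 0.19265.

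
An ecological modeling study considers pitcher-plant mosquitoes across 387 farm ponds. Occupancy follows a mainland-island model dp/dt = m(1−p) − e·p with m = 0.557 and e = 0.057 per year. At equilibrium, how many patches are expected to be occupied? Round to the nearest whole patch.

351

p* = m/(m+e) = 0.557/0.6140 = 0.9072.
Expected occupied patches = N × p* = 387 × 0.9072 = 351.07 ≈ 351.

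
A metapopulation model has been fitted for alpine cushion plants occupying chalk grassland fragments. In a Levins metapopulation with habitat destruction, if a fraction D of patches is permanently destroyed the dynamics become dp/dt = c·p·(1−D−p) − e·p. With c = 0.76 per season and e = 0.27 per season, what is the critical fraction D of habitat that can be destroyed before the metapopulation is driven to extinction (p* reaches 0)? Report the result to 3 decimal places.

0.645

The nontrivial equilibrium is p* = (1−D) − e/c; extinction occurs when this hits zero.
So D_crit = 1 − e/c = 1 − 0.27/0.76 = 1 − 0.3553 = 0.6447.
Note this equals the original equilibrium occupancy — the Levins extinction-debt result.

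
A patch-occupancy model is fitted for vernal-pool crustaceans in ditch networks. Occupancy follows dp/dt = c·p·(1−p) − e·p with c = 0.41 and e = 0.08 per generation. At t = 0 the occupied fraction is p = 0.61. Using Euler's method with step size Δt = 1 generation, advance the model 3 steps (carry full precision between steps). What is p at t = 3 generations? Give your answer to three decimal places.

0.729

Update rule: p ← p + [c·p·(1−p) − e·p]·Δt with Δt = 1.
  1  |  dp/dt·Δt = +0.048739  |  p_1 = 0.658739
  2  |  dp/dt·Δt = +0.039470  |  p_2 = 0.698209
  3  |  dp/dt·Δt = +0.030536  |  p_3 = 0.728744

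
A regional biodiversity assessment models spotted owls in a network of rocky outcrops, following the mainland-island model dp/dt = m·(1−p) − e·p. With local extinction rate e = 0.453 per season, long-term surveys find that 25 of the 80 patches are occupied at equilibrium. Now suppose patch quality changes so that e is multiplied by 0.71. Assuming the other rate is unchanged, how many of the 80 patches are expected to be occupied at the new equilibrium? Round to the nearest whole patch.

Observed p* = 25/80 = 0.31250.
Balance m(1−p*) = e·p* gives m = e·p*/(1−p*) = 0.453×0.31250/0.68750 = 0.20591.
New p* = m/(m+e) = 0.20591/(0.20591+0.32163) = 0.39032.
Expected occupied = 80 × 0.39032 = 31.23 ≈ 31.

31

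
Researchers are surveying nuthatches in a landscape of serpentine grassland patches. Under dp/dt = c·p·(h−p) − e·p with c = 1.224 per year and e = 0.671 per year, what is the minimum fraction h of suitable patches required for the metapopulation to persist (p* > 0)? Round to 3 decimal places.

p* = h − e/c is positive only when h > e/c.
h_min = e/c = 0.671/1.224 = 0.5482.

0.548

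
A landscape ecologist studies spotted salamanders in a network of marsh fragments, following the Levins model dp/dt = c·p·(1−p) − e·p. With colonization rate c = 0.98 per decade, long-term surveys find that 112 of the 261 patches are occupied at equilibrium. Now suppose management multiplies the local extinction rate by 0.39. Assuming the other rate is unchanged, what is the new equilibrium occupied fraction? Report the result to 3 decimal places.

Observed p* = 112/261 = 0.42912.
Balance c(1−p*) = e gives e = 0.98×(1 − 0.42912) = 0.55946.
New p* = 1 − e/c = 1 − 0.21819/0.98000 = 0.77736.

0.777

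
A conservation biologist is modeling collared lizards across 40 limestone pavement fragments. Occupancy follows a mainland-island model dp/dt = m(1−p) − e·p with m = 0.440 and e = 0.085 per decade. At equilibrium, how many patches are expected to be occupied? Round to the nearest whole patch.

p* = m/(m+e) = 0.440/0.5250 = 0.8381.
Expected occupied patches = N × p* = 40 × 0.8381 = 33.52 ≈ 34.

34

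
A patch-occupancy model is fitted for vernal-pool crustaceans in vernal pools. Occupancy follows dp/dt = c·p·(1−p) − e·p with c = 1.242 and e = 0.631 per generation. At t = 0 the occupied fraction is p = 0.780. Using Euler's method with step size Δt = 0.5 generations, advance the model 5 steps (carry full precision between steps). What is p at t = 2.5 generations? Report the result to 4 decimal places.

0.5172

Update rule: p ← p + [c·p·(1−p) − e·p]·Δt with Δt = 0.5.
  1  |  dp/dt·Δt = -0.139526  |  p_1 = 0.640474
  2  |  dp/dt·Δt = -0.059074  |  p_2 = 0.581400
  3  |  dp/dt·Δt = -0.032296  |  p_3 = 0.549104
  4  |  dp/dt·Δt = -0.019490  |  p_4 = 0.529614
  5  |  dp/dt·Δt = -0.012388  |  p_5 = 0.517226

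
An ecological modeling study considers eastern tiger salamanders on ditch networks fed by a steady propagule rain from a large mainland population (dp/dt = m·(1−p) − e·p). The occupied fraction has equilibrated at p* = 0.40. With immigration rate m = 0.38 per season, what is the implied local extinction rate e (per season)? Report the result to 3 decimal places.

0.570

At equilibrium m(1−p*) = e·p*, so e = m(1−p*)/p*.
e = 0.38 × 0.6000 / 0.40 = 0.5700.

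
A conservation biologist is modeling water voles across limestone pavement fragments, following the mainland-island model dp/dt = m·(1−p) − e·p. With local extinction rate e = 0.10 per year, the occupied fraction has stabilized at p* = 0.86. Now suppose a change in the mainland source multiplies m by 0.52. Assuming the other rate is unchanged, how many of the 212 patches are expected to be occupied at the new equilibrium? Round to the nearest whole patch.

Balance m(1−p*) = e·p* gives m = e·p*/(1−p*) = 0.10×0.86000/0.14000 = 0.61429.
New p* = m/(m+e) = 0.31943/(0.31943+0.10000) = 0.76158.
Expected occupied = 212 × 0.76158 = 161.45 ≈ 161.

161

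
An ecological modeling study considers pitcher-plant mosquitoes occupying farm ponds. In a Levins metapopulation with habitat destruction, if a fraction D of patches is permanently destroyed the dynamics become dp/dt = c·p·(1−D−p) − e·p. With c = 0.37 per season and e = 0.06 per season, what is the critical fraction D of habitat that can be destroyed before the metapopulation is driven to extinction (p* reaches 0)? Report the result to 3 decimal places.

0.838

The nontrivial equilibrium is p* = (1−D) − e/c; extinction occurs when this hits zero.
So D_crit = 1 − e/c = 1 − 0.06/0.37 = 1 − 0.1622 = 0.8378.
Note this equals the original equilibrium occupancy — the Levins extinction-debt result.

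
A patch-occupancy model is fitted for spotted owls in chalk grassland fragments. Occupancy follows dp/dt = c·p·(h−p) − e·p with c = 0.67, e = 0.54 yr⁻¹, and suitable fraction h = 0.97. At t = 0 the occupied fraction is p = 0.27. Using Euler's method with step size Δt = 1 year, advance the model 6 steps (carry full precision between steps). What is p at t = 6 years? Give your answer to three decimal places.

Update rule: p ← p + [c·p·(h−p) − e·p]·Δt with Δt = 1.
p: 0.27000 → 0.25083  (Δp = -0.01917)
p: 0.25083 → 0.23624  (Δp = -0.01459)
p: 0.23624 → 0.22481  (Δp = -0.01143)
p: 0.22481 → 0.21566  (Δp = -0.00916)
p: 0.21566 → 0.20820  (Δp = -0.00746)
p: 0.20820 → 0.20204  (Δp = -0.00616)

0.202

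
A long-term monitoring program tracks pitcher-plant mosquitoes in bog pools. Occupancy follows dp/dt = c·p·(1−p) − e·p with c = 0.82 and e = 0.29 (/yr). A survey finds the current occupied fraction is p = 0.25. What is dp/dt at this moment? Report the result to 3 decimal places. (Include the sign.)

0.081

Colonization term: c·p·(1−p) = 0.82×0.25×0.7500 = 0.15375.
Extinction term: e·p = 0.07250.
dp/dt = 0.15375 − 0.07250 = 0.08125.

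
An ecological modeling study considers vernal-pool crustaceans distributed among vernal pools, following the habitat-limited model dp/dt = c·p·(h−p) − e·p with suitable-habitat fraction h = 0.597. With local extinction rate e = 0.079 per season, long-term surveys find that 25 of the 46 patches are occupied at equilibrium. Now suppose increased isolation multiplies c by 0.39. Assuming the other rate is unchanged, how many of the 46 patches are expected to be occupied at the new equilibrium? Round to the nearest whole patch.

21

Observed p* = 25/46 = 0.54348.
Balance c(h−p*) = e gives c = e/(0.597 − 0.54348) = 0.079/0.05352 = 1.47608.
New p* = 0.597 − e/c = 0.597 − 0.07900/0.57567 = 0.45977.
Expected occupied = 46 × 0.45977 = 21.15 ≈ 21.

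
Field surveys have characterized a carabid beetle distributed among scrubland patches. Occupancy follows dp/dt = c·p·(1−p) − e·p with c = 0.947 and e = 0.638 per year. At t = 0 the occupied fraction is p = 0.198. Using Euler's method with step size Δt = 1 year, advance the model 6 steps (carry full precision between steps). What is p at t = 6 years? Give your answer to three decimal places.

0.301

Update rule: p ← p + [c·p·(1−p) − e·p]·Δt with Δt = 1.
t = 1: p = 0.19800 + (+0.02406) = 0.22206
t = 2: p = 0.22206 + (+0.02192) = 0.24398
t = 3: p = 0.24398 + (+0.01902) = 0.26299
t = 4: p = 0.26299 + (+0.01576) = 0.27876
t = 5: p = 0.27876 + (+0.01255) = 0.29131
t = 6: p = 0.29131 + (+0.00965) = 0.30096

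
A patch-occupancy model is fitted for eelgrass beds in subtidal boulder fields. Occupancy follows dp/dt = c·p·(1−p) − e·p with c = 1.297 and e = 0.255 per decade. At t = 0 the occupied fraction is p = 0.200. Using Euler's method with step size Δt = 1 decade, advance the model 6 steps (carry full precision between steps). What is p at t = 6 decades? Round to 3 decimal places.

0.803

Update rule: p ← p + [c·p·(1−p) − e·p]·Δt with Δt = 1.
step 1: Δp = +0.15652, p = 0.35652
step 2: Δp = +0.20664, p = 0.56316
step 3: Δp = +0.17547, p = 0.73863
step 4: Δp = +0.06204, p = 0.80067
step 5: Δp = +0.00282, p = 0.80350
step 6: Δp = -0.00011, p = 0.80339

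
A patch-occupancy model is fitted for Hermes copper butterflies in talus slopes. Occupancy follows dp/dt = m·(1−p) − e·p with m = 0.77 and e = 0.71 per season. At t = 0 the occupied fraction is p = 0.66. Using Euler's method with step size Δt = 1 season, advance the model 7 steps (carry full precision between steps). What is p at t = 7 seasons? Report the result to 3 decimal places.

0.519

Update rule: p ← p + [m·(1−p) − e·p]·Δt with Δt = 1.
step 1: Δp = -0.20680, p = 0.45320
step 2: Δp = +0.09926, p = 0.55246
step 3: Δp = -0.04765, p = 0.50482
step 4: Δp = +0.02287, p = 0.52769
step 5: Δp = -0.01098, p = 0.51671
step 6: Δp = +0.00527, p = 0.52198
step 7: Δp = -0.00253, p = 0.51945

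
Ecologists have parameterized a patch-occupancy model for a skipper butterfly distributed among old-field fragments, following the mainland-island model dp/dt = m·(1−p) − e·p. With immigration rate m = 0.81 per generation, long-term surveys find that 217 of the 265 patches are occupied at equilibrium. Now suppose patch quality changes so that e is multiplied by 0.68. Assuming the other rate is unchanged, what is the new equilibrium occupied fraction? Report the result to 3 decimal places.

0.869

Observed p* = 217/265 = 0.81887.
Balance m(1−p*) = e·p* gives e = m(1−p*)/p* = 0.81×0.18113/0.81887 = 0.17917.
New p* = m/(m+e) = 0.81000/(0.81000+0.12184) = 0.86925.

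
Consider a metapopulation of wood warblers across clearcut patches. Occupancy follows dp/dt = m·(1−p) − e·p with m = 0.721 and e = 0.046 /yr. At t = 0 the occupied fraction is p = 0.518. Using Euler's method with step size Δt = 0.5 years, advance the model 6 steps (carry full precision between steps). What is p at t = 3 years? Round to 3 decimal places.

0.917

Update rule: p ← p + [m·(1−p) − e·p]·Δt with Δt = 0.5.
p: 0.51800 → 0.67985  (Δp = +0.16185)
p: 0.67985 → 0.77963  (Δp = +0.09978)
p: 0.77963 → 0.84114  (Δp = +0.06151)
p: 0.84114 → 0.87906  (Δp = +0.03792)
p: 0.87906 → 0.90244  (Δp = +0.02338)
p: 0.90244 → 0.91686  (Δp = +0.01441)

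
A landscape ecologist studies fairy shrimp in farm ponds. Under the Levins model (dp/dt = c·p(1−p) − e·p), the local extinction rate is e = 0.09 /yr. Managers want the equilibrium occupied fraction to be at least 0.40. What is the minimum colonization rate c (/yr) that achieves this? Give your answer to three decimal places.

0.150

p* = 1 − e/c ≥ 0.40 requires e/c ≤ 0.6000, i.e. c ≥ e/0.6000.
c_min = 0.09/0.6000 = 0.1500.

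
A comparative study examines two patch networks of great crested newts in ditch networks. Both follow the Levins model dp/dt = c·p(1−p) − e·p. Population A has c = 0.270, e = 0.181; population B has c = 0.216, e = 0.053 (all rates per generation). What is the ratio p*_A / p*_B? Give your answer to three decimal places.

0.437

A: p*_A = 1 − 0.181/0.270 = 0.3296.
B: p*_B = 1 − 0.053/0.216 = 0.7546.
p*_A / p*_B = 0.3296/0.7546 = 0.4368.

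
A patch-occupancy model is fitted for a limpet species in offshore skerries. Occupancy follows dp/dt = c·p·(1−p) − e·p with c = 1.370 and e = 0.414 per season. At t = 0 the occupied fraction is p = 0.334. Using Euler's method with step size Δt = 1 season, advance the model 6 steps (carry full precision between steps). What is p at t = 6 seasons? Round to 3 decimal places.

Update rule: p ← p + [c·p·(1−p) − e·p]·Δt with Δt = 1.
step 1: Δp = +0.16647, p = 0.50047
step 2: Δp = +0.13530, p = 0.63578
step 3: Δp = +0.05403, p = 0.68981
step 4: Δp = +0.00756, p = 0.69737
step 5: Δp = +0.00042, p = 0.69779
step 6: Δp = +0.00002, p = 0.69781

0.698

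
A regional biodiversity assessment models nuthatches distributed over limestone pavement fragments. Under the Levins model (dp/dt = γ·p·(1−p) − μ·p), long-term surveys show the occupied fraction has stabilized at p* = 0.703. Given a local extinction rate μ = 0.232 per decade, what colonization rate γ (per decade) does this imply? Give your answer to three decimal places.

0.781

At equilibrium γ(1−p*) = μ, so γ = μ/(1−p*).
γ = 0.232/(1 − 0.703) = 0.232/0.2970 = 0.7811.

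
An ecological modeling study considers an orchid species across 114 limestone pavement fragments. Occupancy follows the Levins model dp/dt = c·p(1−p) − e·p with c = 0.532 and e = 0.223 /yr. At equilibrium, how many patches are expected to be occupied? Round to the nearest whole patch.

p* = 1 − e/c = 1 − 0.223/0.532 = 0.5808.
Expected occupied patches = N × p* = 114 × 0.5808 = 66.21 ≈ 66.

66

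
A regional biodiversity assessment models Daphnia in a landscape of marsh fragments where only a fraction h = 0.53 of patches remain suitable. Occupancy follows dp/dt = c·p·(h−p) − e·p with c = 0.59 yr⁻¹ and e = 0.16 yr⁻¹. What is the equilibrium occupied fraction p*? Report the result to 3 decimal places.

0.259

Setting dp/dt = 0 and dividing by p* gives c·(h−p*) = e.
So p* = h − e/c = 0.53 − 0.16/0.59 = 0.53 − 0.2712 = 0.2588.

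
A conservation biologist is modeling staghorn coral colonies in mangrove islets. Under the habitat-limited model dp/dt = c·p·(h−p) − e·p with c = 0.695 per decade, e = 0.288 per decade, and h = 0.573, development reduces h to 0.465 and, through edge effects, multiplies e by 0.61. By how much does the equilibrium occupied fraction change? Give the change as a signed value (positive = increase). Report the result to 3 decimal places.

Before: p* = h − e/c = 0.573 − 0.288/0.695 = 0.573 − 0.4144 = 0.1586.
After: c = 0.695, e = 0.17568, h = 0.465; p* = 0.465 − 0.17568/0.695 = 0.2122.
Δp* = 0.2122 − 0.1586 = +0.0536.

0.054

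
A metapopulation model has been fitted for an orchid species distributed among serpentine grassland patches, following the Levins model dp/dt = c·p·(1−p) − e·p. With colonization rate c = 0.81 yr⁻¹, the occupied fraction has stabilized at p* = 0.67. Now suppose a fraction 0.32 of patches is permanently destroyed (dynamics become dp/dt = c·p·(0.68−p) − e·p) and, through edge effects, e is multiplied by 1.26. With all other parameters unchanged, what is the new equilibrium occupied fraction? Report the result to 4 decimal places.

0.2642

Balance c(1−p*) = e gives e = 0.81×(1 − 0.67000) = 0.26730.
New p* = 0.68 − e/c = 0.68 − 0.33680/0.81000 = 0.26420.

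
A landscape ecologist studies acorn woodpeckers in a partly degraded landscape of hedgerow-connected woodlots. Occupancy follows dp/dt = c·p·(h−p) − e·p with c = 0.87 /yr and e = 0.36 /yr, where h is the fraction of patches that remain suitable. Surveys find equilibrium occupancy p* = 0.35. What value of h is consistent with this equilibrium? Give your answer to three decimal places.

0.764

At equilibrium c(h−p*) = e, so h = p* + e/c.
h = 0.35 + 0.36/0.87 = 0.35 + 0.4138 = 0.7638.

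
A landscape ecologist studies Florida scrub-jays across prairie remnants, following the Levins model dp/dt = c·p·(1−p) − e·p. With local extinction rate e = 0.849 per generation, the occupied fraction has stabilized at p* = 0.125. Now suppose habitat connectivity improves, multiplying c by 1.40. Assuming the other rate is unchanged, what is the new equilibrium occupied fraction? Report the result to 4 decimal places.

0.3750

Balance c(1−p*) = e gives c = e/(1 − 0.12500) = 0.849/0.87500 = 0.97029.
New p* = 1 − e/c = 1 − 0.84900/1.35841 = 0.37500.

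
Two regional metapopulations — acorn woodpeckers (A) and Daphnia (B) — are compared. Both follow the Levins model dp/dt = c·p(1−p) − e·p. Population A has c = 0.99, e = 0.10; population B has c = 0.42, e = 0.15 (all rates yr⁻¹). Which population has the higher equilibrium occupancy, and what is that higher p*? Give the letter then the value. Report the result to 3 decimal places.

A: p*_A = 1 − 0.10/0.99 = 0.8990.
B: p*_B = 1 − 0.15/0.42 = 0.6429.
A is higher at 0.8990.

A, 0.899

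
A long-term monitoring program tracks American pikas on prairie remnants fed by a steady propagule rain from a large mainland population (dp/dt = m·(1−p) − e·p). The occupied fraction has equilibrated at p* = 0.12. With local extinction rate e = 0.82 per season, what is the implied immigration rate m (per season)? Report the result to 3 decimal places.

At equilibrium m(1−p*) = e·p*, so m = e·p*/(1−p*).
m = 0.82 × 0.12 / 0.8800 = 0.0984/0.8800 = 0.1118.

0.112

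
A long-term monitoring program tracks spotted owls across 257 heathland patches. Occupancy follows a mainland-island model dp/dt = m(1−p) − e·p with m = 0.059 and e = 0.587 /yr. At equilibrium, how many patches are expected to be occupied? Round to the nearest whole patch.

p* = m/(m+e) = 0.059/0.6460 = 0.0913.
Expected occupied patches = N × p* = 257 × 0.0913 = 23.47 ≈ 23.

23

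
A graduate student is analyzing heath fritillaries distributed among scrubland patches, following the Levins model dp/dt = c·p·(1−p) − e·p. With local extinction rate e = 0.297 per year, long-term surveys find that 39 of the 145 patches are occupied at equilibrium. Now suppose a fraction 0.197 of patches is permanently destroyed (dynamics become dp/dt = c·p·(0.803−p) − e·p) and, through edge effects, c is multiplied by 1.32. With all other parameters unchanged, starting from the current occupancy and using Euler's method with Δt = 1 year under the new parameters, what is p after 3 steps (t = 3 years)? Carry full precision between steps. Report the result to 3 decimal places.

0.262

Observed p* = 39/145 = 0.26897.
Balance c(1−p*) = e gives c = e/(1 − 0.26897) = 0.297/0.73103 = 0.40627.
Starting from p₀ = 0.26897; update p ← p + (dp/dt)·Δt with the new parameters.
t = 1: p = 0.26897 + (-0.00285) = 0.26611
t = 2: p = 0.26611 + (-0.00242) = 0.26370
t = 3: p = 0.26370 + (-0.00205) = 0.26164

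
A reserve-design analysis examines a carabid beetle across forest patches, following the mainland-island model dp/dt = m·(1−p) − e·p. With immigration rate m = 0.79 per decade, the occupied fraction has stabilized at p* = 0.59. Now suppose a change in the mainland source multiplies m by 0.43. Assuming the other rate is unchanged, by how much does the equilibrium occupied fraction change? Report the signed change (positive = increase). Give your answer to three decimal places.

-0.208

Balance m(1−p*) = e·p* gives e = m(1−p*)/p* = 0.79×0.41000/0.59000 = 0.54898.
New p* = m/(m+e) = 0.33970/(0.33970+0.54898) = 0.38225.
Δp* = 0.38225 − 0.59000 = -0.20775.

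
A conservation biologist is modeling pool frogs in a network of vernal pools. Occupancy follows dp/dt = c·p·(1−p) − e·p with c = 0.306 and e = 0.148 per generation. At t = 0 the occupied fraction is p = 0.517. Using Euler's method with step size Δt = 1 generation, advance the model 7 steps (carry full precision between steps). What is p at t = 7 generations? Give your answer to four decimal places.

Update rule: p ← p + [c·p·(1−p) − e·p]·Δt with Δt = 1.
step 1: Δp = -0.00010, p = 0.51690
step 2: Δp = -0.00009, p = 0.51681
step 3: Δp = -0.00007, p = 0.51673
step 4: Δp = -0.00006, p = 0.51667
step 5: Δp = -0.00005, p = 0.51662
step 6: Δp = -0.00004, p = 0.51657
step 7: Δp = -0.00004, p = 0.51654

0.5165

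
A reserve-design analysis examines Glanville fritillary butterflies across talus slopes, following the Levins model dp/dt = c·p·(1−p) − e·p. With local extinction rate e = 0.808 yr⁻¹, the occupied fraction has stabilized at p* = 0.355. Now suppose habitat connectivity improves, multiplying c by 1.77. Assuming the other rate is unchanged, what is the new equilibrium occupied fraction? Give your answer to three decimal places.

Balance c(1−p*) = e gives c = e/(1 − 0.35500) = 0.808/0.64500 = 1.25271.
New p* = 1 − e/c = 1 − 0.80800/2.21730 = 0.63559.

0.636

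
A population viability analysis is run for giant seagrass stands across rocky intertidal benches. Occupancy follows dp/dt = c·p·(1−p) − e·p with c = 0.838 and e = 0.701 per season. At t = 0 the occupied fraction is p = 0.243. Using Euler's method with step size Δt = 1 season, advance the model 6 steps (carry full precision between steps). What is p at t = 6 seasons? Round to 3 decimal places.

0.188

Update rule: p ← p + [c·p·(1−p) − e·p]·Δt with Δt = 1.
p: 0.24300 → 0.22681  (Δp = -0.01619)
p: 0.22681 → 0.21477  (Δp = -0.01204)
p: 0.21477 → 0.20554  (Δp = -0.00923)
p: 0.20554 → 0.19830  (Δp = -0.00724)
p: 0.19830 → 0.19251  (Δp = -0.00578)
p: 0.19251 → 0.18783  (Δp = -0.00468)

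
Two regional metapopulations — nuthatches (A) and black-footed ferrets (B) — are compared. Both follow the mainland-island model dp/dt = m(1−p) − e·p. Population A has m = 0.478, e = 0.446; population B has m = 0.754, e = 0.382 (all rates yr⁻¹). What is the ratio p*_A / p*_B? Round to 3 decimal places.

0.779

A: p*_A = m/(m+e) = 0.478/0.9240 = 0.5173.
B: p*_B = 0.754/1.1360 = 0.6637.
p*_A / p*_B = 0.5173/0.6637 = 0.7794.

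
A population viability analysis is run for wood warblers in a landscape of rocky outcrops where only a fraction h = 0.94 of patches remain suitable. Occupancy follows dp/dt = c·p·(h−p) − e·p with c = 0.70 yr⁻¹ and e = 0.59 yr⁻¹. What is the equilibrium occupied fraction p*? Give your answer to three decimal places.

0.097

Setting dp/dt = 0 and dividing by p* gives c·(h−p*) = e.
So p* = h − e/c = 0.94 − 0.59/0.70 = 0.94 − 0.8429 = 0.0971.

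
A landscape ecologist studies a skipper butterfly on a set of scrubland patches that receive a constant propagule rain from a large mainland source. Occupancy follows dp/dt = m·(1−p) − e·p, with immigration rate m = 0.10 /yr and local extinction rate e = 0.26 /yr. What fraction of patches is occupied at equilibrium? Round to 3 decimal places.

Setting dp/dt = 0: m − m·p* = e·p*, so m = (m+e)·p*.
p* = m/(m+e) = 0.10/(0.10+0.26) = 0.10/0.3600 = 0.2778.

0.278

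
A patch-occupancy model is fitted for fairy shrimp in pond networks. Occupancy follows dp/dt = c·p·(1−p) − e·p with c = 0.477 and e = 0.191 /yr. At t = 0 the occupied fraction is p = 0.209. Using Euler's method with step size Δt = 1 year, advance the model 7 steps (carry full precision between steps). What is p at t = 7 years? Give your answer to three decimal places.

Update rule: p ← p + [c·p·(1−p) − e·p]·Δt with Δt = 1.
step 1: Δp = +0.03894, p = 0.24794
step 2: Δp = +0.04159, p = 0.28953
step 3: Δp = +0.04282, p = 0.33235
step 4: Δp = +0.04236, p = 0.37471
step 5: Δp = +0.04019, p = 0.41490
step 6: Δp = +0.03655, p = 0.45145
step 7: Δp = +0.03190, p = 0.48335

0.483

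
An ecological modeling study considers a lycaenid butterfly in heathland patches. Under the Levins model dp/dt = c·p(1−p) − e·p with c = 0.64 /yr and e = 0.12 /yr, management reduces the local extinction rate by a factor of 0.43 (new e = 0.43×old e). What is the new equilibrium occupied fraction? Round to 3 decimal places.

0.919

Before: p* = 1 − 0.12/0.64 = 0.8125.
After the change, c = 0.64, e = 0.0516, so p* = 1 − 0.0516/0.64 = 0.9194.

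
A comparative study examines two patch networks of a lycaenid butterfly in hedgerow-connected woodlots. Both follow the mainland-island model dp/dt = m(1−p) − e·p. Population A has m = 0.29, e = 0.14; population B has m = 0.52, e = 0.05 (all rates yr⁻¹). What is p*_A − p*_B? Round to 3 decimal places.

A: p*_A = m/(m+e) = 0.29/0.4300 = 0.6744.
B: p*_B = 0.52/0.5700 = 0.9123.
p*_A − p*_B = 0.6744 − 0.9123 = -0.2379.

-0.238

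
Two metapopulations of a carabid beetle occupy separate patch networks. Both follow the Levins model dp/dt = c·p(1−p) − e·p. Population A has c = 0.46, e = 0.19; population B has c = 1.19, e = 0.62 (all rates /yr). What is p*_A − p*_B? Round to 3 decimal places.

A: p*_A = 1 − 0.19/0.46 = 0.5870.
B: p*_B = 1 − 0.62/1.19 = 0.4790.
p*_A − p*_B = 0.5870 − 0.4790 = 0.1080.

0.108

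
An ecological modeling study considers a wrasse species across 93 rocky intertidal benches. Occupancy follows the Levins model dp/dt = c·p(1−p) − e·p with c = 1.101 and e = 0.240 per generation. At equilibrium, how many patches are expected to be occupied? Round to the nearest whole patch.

73

p* = 1 − e/c = 1 − 0.240/1.101 = 0.7820.
Expected occupied patches = N × p* = 93 × 0.7820 = 72.73 ≈ 73.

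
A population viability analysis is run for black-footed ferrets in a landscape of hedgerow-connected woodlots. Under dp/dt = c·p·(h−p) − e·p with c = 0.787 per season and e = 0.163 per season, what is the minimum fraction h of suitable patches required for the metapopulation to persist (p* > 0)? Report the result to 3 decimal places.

p* = h − e/c is positive only when h > e/c.
h_min = e/c = 0.163/0.787 = 0.2071.

0.207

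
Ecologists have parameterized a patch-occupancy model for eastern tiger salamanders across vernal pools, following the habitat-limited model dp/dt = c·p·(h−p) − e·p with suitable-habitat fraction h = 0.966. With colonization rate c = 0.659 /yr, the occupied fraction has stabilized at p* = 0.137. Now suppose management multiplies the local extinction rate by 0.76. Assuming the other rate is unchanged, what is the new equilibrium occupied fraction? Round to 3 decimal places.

Balance c(h−p*) = e gives e = 0.659×(0.966 − 0.13700) = 0.54631.
New p* = 0.966 − e/c = 0.966 − 0.41520/0.65900 = 0.33595.

0.336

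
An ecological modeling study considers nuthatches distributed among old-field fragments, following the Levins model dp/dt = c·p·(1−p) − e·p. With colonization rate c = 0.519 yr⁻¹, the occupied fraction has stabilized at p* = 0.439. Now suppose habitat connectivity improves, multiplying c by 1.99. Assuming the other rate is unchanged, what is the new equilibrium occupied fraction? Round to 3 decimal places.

Balance c(1−p*) = e gives e = 0.519×(1 − 0.43900) = 0.29116.
New p* = 1 − e/c = 1 − 0.29116/1.03281 = 0.71809.

0.718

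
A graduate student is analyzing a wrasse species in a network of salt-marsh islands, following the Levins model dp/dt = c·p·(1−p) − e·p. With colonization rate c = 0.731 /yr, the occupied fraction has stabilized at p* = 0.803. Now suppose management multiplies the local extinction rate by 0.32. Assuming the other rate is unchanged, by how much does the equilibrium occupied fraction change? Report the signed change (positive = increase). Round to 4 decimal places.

0.1340

Balance c(1−p*) = e gives e = 0.731×(1 − 0.80300) = 0.14401.
New p* = 1 − e/c = 1 − 0.04608/0.73100 = 0.93696.
Δp* = 0.93696 − 0.80300 = +0.13396.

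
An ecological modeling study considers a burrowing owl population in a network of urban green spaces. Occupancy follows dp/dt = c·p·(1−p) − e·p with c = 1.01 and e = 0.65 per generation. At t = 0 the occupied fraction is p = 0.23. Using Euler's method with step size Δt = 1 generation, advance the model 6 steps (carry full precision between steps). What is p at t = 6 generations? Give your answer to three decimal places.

Update rule: p ← p + [c·p·(1−p) − e·p]·Δt with Δt = 1.
p: 0.23000 → 0.25937  (Δp = +0.02937)
p: 0.25937 → 0.28480  (Δp = +0.02543)
p: 0.28480 → 0.30540  (Δp = +0.02061)
p: 0.30540 → 0.32115  (Δp = +0.01574)
p: 0.32115 → 0.33259  (Δp = +0.01145)
p: 0.33259 → 0.34060  (Δp = +0.00801)

0.341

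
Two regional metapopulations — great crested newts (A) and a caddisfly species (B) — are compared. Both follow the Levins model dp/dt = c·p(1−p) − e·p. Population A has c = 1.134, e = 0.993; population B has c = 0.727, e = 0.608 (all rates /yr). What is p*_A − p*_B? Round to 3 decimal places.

-0.039

A: p*_A = 1 − 0.993/1.134 = 0.1243.
B: p*_B = 1 − 0.608/0.727 = 0.1637.
p*_A − p*_B = 0.1243 − 0.1637 = -0.0393.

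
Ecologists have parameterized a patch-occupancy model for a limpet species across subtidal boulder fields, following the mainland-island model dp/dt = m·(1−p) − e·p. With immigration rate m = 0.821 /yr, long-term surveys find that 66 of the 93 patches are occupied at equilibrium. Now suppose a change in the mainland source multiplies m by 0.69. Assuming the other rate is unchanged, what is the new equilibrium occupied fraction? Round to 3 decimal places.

0.628

Observed p* = 66/93 = 0.70968.
Balance m(1−p*) = e·p* gives e = m(1−p*)/p* = 0.821×0.29032/0.70968 = 0.33586.
New p* = m/(m+e) = 0.56649/(0.56649+0.33586) = 0.62779.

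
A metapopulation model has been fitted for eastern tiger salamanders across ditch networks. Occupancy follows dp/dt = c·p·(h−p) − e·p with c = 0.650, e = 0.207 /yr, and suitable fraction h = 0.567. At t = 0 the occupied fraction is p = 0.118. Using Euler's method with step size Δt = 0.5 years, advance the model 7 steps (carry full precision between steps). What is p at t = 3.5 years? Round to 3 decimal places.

Update rule: p ← p + [c·p·(h−p) − e·p]·Δt with Δt = 0.5.
t = 0.5: p = 0.11800 + (+0.00501) = 0.12301
t = 1: p = 0.12301 + (+0.00502) = 0.12802
t = 1.5: p = 0.12802 + (+0.00501) = 0.13304
t = 2: p = 0.13304 + (+0.00499) = 0.13803
t = 2.5: p = 0.13803 + (+0.00496) = 0.14299
t = 3: p = 0.14299 + (+0.00491) = 0.14790
t = 3.5: p = 0.14790 + (+0.00484) = 0.15273

0.153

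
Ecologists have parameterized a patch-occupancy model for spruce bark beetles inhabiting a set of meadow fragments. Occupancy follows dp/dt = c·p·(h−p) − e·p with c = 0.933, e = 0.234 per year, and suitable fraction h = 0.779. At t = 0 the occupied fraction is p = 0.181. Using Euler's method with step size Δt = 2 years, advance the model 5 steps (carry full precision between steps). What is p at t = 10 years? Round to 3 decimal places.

Update rule: p ← p + [c·p·(h−p) − e·p]·Δt with Δt = 2.
step 1: Δp = +0.11726, p = 0.29826
step 2: Δp = +0.12797, p = 0.42624
step 3: Δp = +0.08110, p = 0.50733
step 4: Δp = +0.01975, p = 0.52708
step 5: Δp = +0.00109, p = 0.52818

0.528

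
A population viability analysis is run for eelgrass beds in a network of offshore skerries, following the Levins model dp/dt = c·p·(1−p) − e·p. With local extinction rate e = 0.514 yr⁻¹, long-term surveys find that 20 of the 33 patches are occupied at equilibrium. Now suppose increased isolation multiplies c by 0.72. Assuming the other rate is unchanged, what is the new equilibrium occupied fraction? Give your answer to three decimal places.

0.453

Observed p* = 20/33 = 0.60606.
Balance c(1−p*) = e gives c = e/(1 − 0.60606) = 0.514/0.39394 = 1.30477.
New p* = 1 − e/c = 1 − 0.51400/0.93943 = 0.45286.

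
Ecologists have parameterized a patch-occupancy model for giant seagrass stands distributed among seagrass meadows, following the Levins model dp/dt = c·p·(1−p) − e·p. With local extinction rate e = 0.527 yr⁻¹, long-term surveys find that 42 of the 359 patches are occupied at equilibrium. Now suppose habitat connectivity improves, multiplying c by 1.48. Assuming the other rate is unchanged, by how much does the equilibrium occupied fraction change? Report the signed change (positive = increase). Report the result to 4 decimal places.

Observed p* = 42/359 = 0.11699.
Balance c(1−p*) = e gives c = e/(1 − 0.11699) = 0.527/0.88301 = 0.59682.
New p* = 1 − e/c = 1 − 0.52700/0.88329 = 0.40337.
Δp* = 0.40337 − 0.11699 = +0.28638.

0.2864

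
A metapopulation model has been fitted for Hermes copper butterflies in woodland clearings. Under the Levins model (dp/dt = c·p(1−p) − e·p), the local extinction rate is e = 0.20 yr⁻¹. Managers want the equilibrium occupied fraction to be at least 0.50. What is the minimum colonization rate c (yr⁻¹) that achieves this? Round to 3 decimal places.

0.400

p* = 1 − e/c ≥ 0.50 requires e/c ≤ 0.5000, i.e. c ≥ e/0.5000.
c_min = 0.20/0.5000 = 0.4000.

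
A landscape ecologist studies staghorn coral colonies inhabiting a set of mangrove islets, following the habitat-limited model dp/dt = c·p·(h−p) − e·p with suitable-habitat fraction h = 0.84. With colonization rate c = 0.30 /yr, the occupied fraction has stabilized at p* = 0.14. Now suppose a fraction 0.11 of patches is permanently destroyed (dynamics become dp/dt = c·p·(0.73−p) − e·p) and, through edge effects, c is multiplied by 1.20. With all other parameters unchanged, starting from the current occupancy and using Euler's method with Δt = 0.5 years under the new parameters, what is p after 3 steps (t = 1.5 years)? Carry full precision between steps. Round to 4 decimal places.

0.1405

Balance c(h−p*) = e gives e = 0.30×(0.84 − 0.14000) = 0.21000.
Starting from p₀ = 0.14000; update p ← p + (dp/dt)·Δt with the new parameters.
  1  |  dp/dt·Δt = +0.000168  |  p_1 = 0.140168
  2  |  dp/dt·Δt = +0.000164  |  p_2 = 0.140332
  3  |  dp/dt·Δt = +0.000160  |  p_3 = 0.140492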